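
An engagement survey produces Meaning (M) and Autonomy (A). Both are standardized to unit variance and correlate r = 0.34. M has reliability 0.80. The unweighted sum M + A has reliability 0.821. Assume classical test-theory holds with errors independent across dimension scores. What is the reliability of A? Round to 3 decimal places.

Var(M+A) = 2 + 2·0.34 = 2.680.
True-score variance = ρ_M + ρ_A + 2·0.34, so 0.821 = (0.80 + ρ_A + 0.68) / 2.680.
ρ_A = 0.821·2.680 − 0.80 − 0.68 = 0.720.

0.720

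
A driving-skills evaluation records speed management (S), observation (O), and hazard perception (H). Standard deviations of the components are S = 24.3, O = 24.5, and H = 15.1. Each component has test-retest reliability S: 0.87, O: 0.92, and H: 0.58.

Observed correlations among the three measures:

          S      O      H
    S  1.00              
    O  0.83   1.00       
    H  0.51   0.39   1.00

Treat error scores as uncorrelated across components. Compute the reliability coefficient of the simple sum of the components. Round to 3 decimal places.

0.928

Var(S+O+H) = 24.3² + 24.5² + 15.1² + 2·[24.3·24.5·0.83 + 24.3·15.1·0.51 + 24.5·15.1·0.39] = 1418.75 + 1651.11 = 3069.86.
Because errors are independent across components, Cov(Tᵢ,Tⱼ) = Cov(Xᵢ,Xⱼ); the off-diagonal part of the true-score variance is the same as above.
True-score variance = [24.3²·0.87 + 24.5²·0.92 + 15.1²·0.58] + 1651.11 = 1198.2 + 1651.11 = 2849.31.
Reliability = 2849.31 / 3069.86 = 0.928.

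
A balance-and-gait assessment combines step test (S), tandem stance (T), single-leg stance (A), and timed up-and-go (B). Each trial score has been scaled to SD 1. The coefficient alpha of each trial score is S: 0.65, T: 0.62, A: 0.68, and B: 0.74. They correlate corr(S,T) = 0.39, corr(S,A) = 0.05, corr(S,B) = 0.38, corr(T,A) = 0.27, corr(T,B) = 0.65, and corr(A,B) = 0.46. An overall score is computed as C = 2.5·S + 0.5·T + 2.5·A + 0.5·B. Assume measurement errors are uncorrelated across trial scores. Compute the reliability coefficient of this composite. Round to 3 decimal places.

Var(C) = 2.5² + 0.5² + 2.5² + 0.5² + 2·[1.25·0.39 + 6.25·0.05 + 1.25·0.38 + 1.25·0.27 + 0.25·0.65 + 1.25·0.46] = 13 + 4.7 = 17.7.
Because errors are independent across components, Cov(Tᵢ,Tⱼ) = Cov(Xᵢ,Xⱼ); the off-diagonal part of the true-score variance is the same as above.
True-score variance = [2.5²·0.65 + 0.5²·0.62 + 2.5²·0.68 + 0.5²·0.74] + 4.7 = 8.6525 + 4.7 = 13.3525.
Reliability = 13.3525 / 17.7 = 0.754.

0.754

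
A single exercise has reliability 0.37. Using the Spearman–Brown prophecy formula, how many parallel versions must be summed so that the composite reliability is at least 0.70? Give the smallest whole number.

4

k ≥ ρ*(1−ρ₁)/(ρ₁(1−ρ*)) = 0.70·0.63 / (0.37·0.30) = 3.973.
Smallest integer k = 4.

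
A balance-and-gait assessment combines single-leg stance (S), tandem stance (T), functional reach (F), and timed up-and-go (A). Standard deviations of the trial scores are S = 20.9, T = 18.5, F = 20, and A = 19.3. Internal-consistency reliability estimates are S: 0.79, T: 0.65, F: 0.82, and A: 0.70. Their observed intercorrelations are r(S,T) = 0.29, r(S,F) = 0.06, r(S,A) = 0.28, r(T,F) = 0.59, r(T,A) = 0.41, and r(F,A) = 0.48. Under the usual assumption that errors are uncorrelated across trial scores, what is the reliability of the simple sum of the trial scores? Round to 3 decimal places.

Var(S+T+F+A) = 20.9² + 18.5² + 20² + 19.3² + 2·[20.9·18.5·0.29 + 20.9·20·0.06 + 20.9·19.3·0.28 + 18.5·20·0.59 + 18.5·19.3·0.41 + 20·19.3·0.48] = 1551.55 + 1600.25 = 3151.8.
Because errors are independent across components, Cov(Tᵢ,Tⱼ) = Cov(Xᵢ,Xⱼ); the off-diagonal part of the true-score variance is the same as above.
True-score variance = [20.9²·0.79 + 18.5²·0.65 + 20²·0.82 + 19.3²·0.70] + 1600.25 = 1156.29 + 1600.25 = 2756.53.
Reliability = 2756.53 / 3151.8 = 0.875.

0.875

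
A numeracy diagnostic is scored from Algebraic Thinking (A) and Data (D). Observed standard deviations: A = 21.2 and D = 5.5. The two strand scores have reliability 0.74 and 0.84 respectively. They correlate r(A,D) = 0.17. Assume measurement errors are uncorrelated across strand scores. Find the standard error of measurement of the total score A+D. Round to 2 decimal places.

11.03

Var(total) = 479.69 + 39.644 = 519.334.
True-score variance = 357.996 + 39.644 = 397.64, so reliability = 0.7657.
Error variance = 519.334 − 397.64 = 121.694; SEM = √121.694 = 11.03.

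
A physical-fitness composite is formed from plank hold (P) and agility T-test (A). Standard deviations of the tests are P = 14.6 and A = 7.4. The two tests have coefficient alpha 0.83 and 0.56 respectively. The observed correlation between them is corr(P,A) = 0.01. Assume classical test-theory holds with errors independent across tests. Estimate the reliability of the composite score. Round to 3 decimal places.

0.777

Var(P+A) = 14.6² + 7.4² + 2·[14.6·7.4·0.01] = 267.92 + 2.1608 = 270.081.
With uncorrelated errors the cross-covariances are all true-score covariance, so they carry over unchanged; only the diagonal terms shrink to ρᵢσᵢ².
True-score variance = [14.6²·0.83 + 7.4²·0.56] + 2.1608 = 207.588 + 2.1608 = 209.749.
Reliability = 209.749 / 270.081 = 0.777.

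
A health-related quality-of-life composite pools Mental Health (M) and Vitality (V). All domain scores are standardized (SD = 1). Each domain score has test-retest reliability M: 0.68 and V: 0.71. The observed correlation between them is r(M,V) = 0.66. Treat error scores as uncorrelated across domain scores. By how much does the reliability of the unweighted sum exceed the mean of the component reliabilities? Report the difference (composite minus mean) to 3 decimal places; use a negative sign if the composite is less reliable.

0.121

Var(sum) = 2 + 1.32 = 3.32; true-score variance = 1.39 + 1.32 = 2.71; composite reliability = 0.8163.
Mean component reliability = 0.6950.
Difference = 0.8163 − 0.6950 = 0.121.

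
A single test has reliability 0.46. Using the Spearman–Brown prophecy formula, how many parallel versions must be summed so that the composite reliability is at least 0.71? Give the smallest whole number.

k ≥ ρ*(1−ρ₁)/(ρ₁(1−ρ*)) = 0.71·0.54 / (0.46·0.29) = 2.874.
Smallest integer k = 3.

3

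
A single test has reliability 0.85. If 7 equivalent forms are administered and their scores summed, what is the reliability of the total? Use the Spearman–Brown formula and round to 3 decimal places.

0.975

ρ_k = kρ / (1 + (k−1)ρ) = 7·0.85 / (1 + 6·0.85) = 5.950 / 6.100 = 0.975.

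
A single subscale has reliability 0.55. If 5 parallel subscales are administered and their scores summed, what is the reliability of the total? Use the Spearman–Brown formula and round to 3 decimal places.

ρ_k = kρ / (1 + (k−1)ρ) = 5·0.55 / (1 + 4·0.55) = 2.750 / 3.200 = 0.859.

0.859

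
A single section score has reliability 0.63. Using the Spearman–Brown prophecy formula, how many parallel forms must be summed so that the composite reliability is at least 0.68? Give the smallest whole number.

k ≥ ρ*(1−ρ₁)/(ρ₁(1−ρ*)) = 0.68·0.37 / (0.63·0.32) = 1.248.
Smallest integer k = 2.

2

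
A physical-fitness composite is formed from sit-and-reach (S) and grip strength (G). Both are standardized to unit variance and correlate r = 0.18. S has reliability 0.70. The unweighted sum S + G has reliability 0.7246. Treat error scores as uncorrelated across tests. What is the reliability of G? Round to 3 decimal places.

0.650

Var(S+G) = 2 + 2·0.18 = 2.360.
True-score variance = ρ_S + ρ_G + 2·0.18, so 0.7246 = (0.70 + ρ_G + 0.36) / 2.360.
ρ_G = 0.7246·2.360 − 0.70 − 0.36 = 0.650.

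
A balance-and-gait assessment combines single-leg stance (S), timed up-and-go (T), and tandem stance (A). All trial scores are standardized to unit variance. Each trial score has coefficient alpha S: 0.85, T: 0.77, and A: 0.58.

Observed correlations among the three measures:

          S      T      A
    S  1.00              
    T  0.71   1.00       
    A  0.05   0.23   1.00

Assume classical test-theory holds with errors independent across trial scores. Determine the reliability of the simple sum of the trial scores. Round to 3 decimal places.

Var(S+T+A) = 3 + 2·[0.71 + 0.05 + 0.23] = 3 + 1.98 = 4.98.
With uncorrelated errors the cross-covariances are all true-score covariance, so they carry over unchanged; only the diagonal terms shrink to ρᵢσᵢ².
True-score variance = [0.85 + 0.77 + 0.58] + 1.98 = 2.2 + 1.98 = 4.18.
Reliability = 4.18 / 4.98 = 0.839.

0.839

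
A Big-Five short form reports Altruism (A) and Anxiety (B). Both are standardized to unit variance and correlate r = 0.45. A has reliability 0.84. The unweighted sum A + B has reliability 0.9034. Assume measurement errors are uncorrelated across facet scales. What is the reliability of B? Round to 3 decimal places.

0.880

Var(A+B) = 2 + 2·0.45 = 2.900.
True-score variance = ρ_A + ρ_B + 2·0.45, so 0.9034 = (0.84 + ρ_B + 0.90) / 2.900.
ρ_B = 0.9034·2.900 − 0.84 − 0.90 = 0.880.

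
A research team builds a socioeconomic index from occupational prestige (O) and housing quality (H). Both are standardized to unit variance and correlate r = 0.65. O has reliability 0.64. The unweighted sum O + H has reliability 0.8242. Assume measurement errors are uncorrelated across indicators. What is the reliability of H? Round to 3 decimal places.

Var(O+H) = 2 + 2·0.65 = 3.300.
True-score variance = ρ_O + ρ_H + 2·0.65, so 0.8242 = (0.64 + ρ_H + 1.30) / 3.300.
ρ_H = 0.8242·3.300 − 0.64 − 1.30 = 0.780.

0.780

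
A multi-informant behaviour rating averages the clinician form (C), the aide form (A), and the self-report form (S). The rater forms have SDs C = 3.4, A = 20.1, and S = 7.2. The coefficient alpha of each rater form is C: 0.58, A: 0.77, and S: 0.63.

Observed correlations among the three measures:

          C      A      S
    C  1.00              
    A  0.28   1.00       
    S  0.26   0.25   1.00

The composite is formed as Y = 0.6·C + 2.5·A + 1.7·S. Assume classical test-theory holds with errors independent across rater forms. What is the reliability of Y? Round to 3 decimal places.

0.791

Var(Y) = 0.6²·3.4² + 2.5²·20.1² + 1.7²·7.2² + 2·[1.5·3.4·20.1·0.28 + 1.02·3.4·7.2·0.26 + 4.25·20.1·7.2·0.25] = 2679.04 + 377.92 = 3056.96.
Because errors are independent across components, Cov(Tᵢ,Tⱼ) = Cov(Xᵢ,Xⱼ); the off-diagonal part of the true-score variance is the same as above.
True-score variance = [0.6²·3.4²·0.58 + 2.5²·20.1²·0.77 + 1.7²·7.2²·0.63] + 377.92 = 2041.1 + 377.92 = 2419.02.
Reliability = 2419.02 / 3056.96 = 0.791.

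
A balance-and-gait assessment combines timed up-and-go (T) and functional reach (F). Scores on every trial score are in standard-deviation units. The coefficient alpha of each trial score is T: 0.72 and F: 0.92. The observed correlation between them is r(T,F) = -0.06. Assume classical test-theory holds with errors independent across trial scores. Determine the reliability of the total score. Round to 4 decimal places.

Var(T+F) = 2 + 2·[(-0.06)] = 2 − 0.12 = 1.88.
Under uncorrelated errors the observed covariances equal the true-score covariances, so only the own-variance terms attenuate.
True-score variance = [0.72 + 0.92] − 0.12 = 1.64 − 0.12 = 1.52.
Reliability = 1.52 / 1.88 = 0.8085.

0.8085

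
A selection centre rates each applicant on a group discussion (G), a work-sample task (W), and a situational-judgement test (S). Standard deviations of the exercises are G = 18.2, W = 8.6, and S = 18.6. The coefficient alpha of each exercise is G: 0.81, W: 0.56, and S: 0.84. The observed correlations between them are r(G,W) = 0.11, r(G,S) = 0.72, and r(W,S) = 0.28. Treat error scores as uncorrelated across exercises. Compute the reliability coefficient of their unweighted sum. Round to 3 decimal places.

0.889

Var(G+W+S) = 18.2² + 8.6² + 18.6² + 2·[18.2·8.6·0.11 + 18.2·18.6·0.72 + 8.6·18.6·0.28] = 751.16 + 611.481 = 1362.64.
Because errors are independent across components, Cov(Tᵢ,Tⱼ) = Cov(Xᵢ,Xⱼ); the off-diagonal part of the true-score variance is the same as above.
True-score variance = [18.2²·0.81 + 8.6²·0.56 + 18.6²·0.84] + 611.481 = 600.328 + 611.481 = 1211.81.
Reliability = 1211.81 / 1362.64 = 0.889.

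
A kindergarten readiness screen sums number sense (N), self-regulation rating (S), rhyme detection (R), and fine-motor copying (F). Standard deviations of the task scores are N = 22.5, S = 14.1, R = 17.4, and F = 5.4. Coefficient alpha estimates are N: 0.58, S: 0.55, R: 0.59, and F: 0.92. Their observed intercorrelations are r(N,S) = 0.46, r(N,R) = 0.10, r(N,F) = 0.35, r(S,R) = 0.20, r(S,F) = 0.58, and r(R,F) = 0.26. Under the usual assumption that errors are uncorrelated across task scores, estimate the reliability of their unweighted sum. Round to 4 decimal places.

Var(N+S+R+F) = 22.5² + 14.1² + 17.4² + 5.4² + 2·[22.5·14.1·0.46 + 22.5·17.4·0.10 + 22.5·5.4·0.35 + 14.1·17.4·0.20 + 14.1·5.4·0.58 + 17.4·5.4·0.26] = 1036.98 + 690.538 = 1727.52.
With uncorrelated errors the cross-covariances are all true-score covariance, so they carry over unchanged; only the diagonal terms shrink to ρᵢσᵢ².
True-score variance = [22.5²·0.58 + 14.1²·0.55 + 17.4²·0.59 + 5.4²·0.92] + 690.538 = 608.426 + 690.538 = 1298.96.
Reliability = 1298.96 / 1727.52 = 0.7519.

0.7519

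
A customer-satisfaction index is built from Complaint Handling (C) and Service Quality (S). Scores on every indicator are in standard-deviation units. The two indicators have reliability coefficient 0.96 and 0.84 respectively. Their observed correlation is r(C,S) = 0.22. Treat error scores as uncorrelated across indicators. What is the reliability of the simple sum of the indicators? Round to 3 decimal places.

Var(C+S) = 2 + 2·[0.22] = 2 + 0.44 = 2.44.
Because errors are independent across components, Cov(Tᵢ,Tⱼ) = Cov(Xᵢ,Xⱼ); the off-diagonal part of the true-score variance is the same as above.
True-score variance = [0.96 + 0.84] + 0.44 = 1.8 + 0.44 = 2.24.
Reliability = 2.24 / 2.44 = 0.918.

0.918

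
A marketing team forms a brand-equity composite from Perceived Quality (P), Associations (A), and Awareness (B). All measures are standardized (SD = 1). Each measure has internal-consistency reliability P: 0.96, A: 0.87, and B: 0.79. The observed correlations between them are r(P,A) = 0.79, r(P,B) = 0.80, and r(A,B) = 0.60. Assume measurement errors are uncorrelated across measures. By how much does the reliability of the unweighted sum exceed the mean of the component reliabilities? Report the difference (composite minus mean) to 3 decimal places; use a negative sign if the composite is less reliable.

0.075

Var(sum) = 3 + 4.38 = 7.38; true-score variance = 2.62 + 4.38 = 7; composite reliability = 0.9485.
Mean component reliability = 0.8733.
Difference = 0.9485 − 0.8733 = 0.075.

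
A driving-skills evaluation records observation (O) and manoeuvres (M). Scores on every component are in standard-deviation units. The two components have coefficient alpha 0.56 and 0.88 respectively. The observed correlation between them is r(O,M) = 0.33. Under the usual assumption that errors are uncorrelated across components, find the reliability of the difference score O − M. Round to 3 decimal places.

0.582

Var(O−M) = 1 + 1 − 2·0.33 = 2 − 0.66 = 1.34.
Under uncorrelated errors the observed covariances equal the true-score covariances, so only the own-variance terms attenuate.
True-score variance = [0.56 + 0.88] − 0.66 = 1.44 − 0.66 = 0.78.
Reliability = 0.78 / 1.34 = 0.582.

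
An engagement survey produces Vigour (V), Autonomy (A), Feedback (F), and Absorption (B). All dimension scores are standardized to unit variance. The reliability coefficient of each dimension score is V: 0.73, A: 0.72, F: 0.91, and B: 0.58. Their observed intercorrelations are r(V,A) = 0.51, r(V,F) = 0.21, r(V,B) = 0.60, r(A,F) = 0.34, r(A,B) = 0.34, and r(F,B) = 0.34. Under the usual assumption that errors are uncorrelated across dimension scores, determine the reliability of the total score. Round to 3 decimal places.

0.878

Var(V+A+F+B) = 4 + 2·[0.51 + 0.21 + 0.60 + 0.34 + 0.34 + 0.34] = 4 + 4.68 = 8.68.
Because errors are independent across components, Cov(Tᵢ,Tⱼ) = Cov(Xᵢ,Xⱼ); the off-diagonal part of the true-score variance is the same as above.
True-score variance = [0.73 + 0.72 + 0.91 + 0.58] + 4.68 = 2.94 + 4.68 = 7.62.
Reliability = 7.62 / 8.68 = 0.878.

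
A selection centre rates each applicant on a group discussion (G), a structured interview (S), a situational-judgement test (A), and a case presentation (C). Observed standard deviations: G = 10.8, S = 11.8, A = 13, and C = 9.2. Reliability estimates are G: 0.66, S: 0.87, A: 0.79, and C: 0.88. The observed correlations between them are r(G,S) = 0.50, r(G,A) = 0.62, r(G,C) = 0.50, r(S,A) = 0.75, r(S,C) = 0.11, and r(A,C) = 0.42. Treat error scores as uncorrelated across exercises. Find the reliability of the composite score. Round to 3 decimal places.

0.918

Var(G+S+A+C) = 10.8² + 11.8² + 13² + 9.2² + 2·[10.8·11.8·0.50 + 10.8·13·0.62 + 10.8·9.2·0.50 + 11.8·13·0.75 + 11.8·9.2·0.11 + 13·9.2·0.42] = 509.52 + 755.343 = 1264.86.
Because errors are independent across components, Cov(Tᵢ,Tⱼ) = Cov(Xᵢ,Xⱼ); the off-diagonal part of the true-score variance is the same as above.
True-score variance = [10.8²·0.66 + 11.8²·0.87 + 13²·0.79 + 9.2²·0.88] + 755.343 = 406.114 + 755.343 = 1161.46.
Reliability = 1161.46 / 1264.86 = 0.918.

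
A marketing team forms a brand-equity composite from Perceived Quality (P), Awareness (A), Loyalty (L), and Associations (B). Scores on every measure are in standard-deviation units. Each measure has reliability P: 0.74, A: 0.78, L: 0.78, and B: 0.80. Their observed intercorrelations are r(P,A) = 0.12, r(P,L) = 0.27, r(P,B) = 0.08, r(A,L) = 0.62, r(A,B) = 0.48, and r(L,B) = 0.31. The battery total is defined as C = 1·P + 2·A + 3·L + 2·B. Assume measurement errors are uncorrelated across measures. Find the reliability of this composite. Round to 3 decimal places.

Var(C) = 1 + 2² + 3² + 2² + 2·[2·0.12 + 3·0.27 + 2·0.08 + 6·0.62 + 4·0.48 + 6·0.31] = 18 + 17.42 = 35.42.
With uncorrelated errors the cross-covariances are all true-score covariance, so they carry over unchanged; only the diagonal terms shrink to ρᵢσᵢ².
True-score variance = [0.74 + 2²·0.78 + 3²·0.78 + 2²·0.80] + 17.42 = 14.08 + 17.42 = 31.5.
Reliability = 31.5 / 35.42 = 0.889.

0.889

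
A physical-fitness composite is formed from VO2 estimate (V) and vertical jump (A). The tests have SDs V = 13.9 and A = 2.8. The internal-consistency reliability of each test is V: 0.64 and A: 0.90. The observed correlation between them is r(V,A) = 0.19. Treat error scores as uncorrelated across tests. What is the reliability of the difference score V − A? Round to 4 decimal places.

Var(V−A) = 13.9² + 2.8² − 2·13.9·2.8·0.19 = 201.05 − 14.7896 = 186.26.
Under uncorrelated errors the observed covariances equal the true-score covariances, so only the own-variance terms attenuate.
True-score variance = [13.9²·0.64 + 2.8²·0.90] − 14.7896 = 130.71 − 14.7896 = 115.921.
Reliability = 115.921 / 186.26 = 0.6224.

0.6224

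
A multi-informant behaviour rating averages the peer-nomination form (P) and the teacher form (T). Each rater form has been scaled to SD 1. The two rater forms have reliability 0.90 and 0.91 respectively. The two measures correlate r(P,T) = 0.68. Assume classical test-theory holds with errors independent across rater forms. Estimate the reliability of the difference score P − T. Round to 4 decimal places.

0.7031

Var(P−T) = 1 + 1 − 2·0.68 = 2 − 1.36 = 0.64.
Because errors are independent across components, Cov(Tᵢ,Tⱼ) = Cov(Xᵢ,Xⱼ); the off-diagonal part of the true-score variance is the same as above.
True-score variance = [0.90 + 0.91] − 1.36 = 1.81 − 1.36 = 0.45.
Reliability = 0.45 / 0.64 = 0.7031.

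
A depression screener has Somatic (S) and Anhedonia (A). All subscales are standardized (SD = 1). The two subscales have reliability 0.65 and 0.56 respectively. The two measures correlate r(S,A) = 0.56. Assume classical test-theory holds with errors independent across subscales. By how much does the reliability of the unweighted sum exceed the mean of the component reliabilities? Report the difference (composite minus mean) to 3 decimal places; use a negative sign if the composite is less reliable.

Var(sum) = 2 + 1.12 = 3.12; true-score variance = 1.21 + 1.12 = 2.33; composite reliability = 0.7468.
Mean component reliability = 0.6050.
Difference = 0.7468 − 0.6050 = 0.142.

0.142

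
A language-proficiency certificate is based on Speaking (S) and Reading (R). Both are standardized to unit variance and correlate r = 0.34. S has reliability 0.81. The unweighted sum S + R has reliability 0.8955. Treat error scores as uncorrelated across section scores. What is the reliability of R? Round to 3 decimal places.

Var(S+R) = 2 + 2·0.34 = 2.680.
True-score variance = ρ_S + ρ_R + 2·0.34, so 0.8955 = (0.81 + ρ_R + 0.68) / 2.680.
ρ_R = 0.8955·2.680 − 0.81 − 0.68 = 0.910.

0.910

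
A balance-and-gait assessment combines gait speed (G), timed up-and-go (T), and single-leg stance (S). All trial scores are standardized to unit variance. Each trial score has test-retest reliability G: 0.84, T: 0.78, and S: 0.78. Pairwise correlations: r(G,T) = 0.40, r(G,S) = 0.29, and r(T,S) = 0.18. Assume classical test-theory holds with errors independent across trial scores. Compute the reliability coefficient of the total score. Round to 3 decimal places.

Var(G+T+S) = 3 + 2·[0.40 + 0.29 + 0.18] = 3 + 1.74 = 4.74.
Under uncorrelated errors the observed covariances equal the true-score covariances, so only the own-variance terms attenuate.
True-score variance = [0.84 + 0.78 + 0.78] + 1.74 = 2.4 + 1.74 = 4.14.
Reliability = 4.14 / 4.74 = 0.873.

0.873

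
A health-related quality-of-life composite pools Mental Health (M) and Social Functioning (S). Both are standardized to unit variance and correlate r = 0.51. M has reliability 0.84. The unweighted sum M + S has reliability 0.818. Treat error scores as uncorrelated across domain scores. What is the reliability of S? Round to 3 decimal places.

0.610

Var(M+S) = 2 + 2·0.51 = 3.020.
True-score variance = ρ_M + ρ_S + 2·0.51, so 0.818 = (0.84 + ρ_S + 1.02) / 3.020.
ρ_S = 0.818·3.020 − 0.84 − 1.02 = 0.610.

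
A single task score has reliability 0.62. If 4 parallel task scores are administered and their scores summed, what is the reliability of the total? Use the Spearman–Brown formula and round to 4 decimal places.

ρ_k = kρ / (1 + (k−1)ρ) = 4·0.62 / (1 + 3·0.62) = 2.480 / 2.860 = 0.8671.

0.8671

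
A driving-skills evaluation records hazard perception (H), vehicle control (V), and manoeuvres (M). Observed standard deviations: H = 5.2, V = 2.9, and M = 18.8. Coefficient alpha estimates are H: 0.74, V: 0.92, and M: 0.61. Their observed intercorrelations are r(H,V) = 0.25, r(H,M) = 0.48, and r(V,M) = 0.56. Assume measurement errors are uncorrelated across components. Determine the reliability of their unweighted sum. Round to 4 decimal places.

Var(H+V+M) = 5.2² + 2.9² + 18.8² + 2·[5.2·2.9·0.25 + 5.2·18.8·0.48 + 2.9·18.8·0.56] = 388.89 + 162.452 = 551.342.
Under uncorrelated errors the observed covariances equal the true-score covariances, so only the own-variance terms attenuate.
True-score variance = [5.2²·0.74 + 2.9²·0.92 + 18.8²·0.61] + 162.452 = 243.345 + 162.452 = 405.797.
Reliability = 405.797 / 551.342 = 0.7360.

0.7360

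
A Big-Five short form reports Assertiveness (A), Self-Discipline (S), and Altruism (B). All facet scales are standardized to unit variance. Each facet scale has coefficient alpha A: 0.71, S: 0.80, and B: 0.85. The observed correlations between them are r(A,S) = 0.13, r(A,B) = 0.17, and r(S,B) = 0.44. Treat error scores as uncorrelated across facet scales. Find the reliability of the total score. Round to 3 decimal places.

0.857

Var(A+S+B) = 3 + 2·[0.13 + 0.17 + 0.44] = 3 + 1.48 = 4.48.
Under uncorrelated errors the observed covariances equal the true-score covariances, so only the own-variance terms attenuate.
True-score variance = [0.71 + 0.80 + 0.85] + 1.48 = 2.36 + 1.48 = 3.84.
Reliability = 3.84 / 4.48 = 0.857.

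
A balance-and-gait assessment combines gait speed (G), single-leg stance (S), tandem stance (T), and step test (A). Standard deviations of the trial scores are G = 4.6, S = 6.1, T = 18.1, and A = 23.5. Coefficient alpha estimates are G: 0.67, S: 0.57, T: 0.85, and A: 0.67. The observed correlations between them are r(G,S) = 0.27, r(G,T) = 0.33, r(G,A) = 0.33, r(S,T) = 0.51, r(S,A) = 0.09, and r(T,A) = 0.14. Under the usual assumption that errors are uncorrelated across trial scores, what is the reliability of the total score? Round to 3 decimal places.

0.810

Var(G+S+T+A) = 4.6² + 6.1² + 18.1² + 23.5² + 2·[4.6·6.1·0.27 + 4.6·18.1·0.33 + 4.6·23.5·0.33 + 6.1·18.1·0.51 + 6.1·23.5·0.09 + 18.1·23.5·0.14] = 938.23 + 398.969 = 1337.2.
Because errors are independent across components, Cov(Tᵢ,Tⱼ) = Cov(Xᵢ,Xⱼ); the off-diagonal part of the true-score variance is the same as above.
True-score variance = [4.6²·0.67 + 6.1²·0.57 + 18.1²·0.85 + 23.5²·0.67] + 398.969 = 683.863 + 398.969 = 1082.83.
Reliability = 1082.83 / 1337.2 = 0.810.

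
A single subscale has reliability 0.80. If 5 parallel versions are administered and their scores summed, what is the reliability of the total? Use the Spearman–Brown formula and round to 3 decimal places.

ρ_k = kρ / (1 + (k−1)ρ) = 5·0.80 / (1 + 4·0.80) = 4.000 / 4.200 = 0.952.

0.952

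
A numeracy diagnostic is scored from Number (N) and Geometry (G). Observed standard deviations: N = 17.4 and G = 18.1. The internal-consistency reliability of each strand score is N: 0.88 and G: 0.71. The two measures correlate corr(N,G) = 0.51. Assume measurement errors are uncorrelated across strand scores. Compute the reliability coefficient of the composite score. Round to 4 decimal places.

Var(N+G) = 17.4² + 18.1² + 2·[17.4·18.1·0.51] = 630.37 + 321.239 = 951.609.
With uncorrelated errors the cross-covariances are all true-score covariance, so they carry over unchanged; only the diagonal terms shrink to ρᵢσᵢ².
True-score variance = [17.4²·0.88 + 18.1²·0.71] + 321.239 = 499.032 + 321.239 = 820.271.
Reliability = 820.271 / 951.609 = 0.8620.

0.8620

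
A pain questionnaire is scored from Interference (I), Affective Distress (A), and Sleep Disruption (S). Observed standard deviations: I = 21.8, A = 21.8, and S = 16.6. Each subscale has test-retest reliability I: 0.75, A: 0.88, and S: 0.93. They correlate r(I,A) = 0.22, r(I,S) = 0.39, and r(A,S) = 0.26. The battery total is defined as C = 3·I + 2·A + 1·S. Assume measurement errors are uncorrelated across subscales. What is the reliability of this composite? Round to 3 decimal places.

Var(C) = 3²·21.8² + 2²·21.8² + 16.6² + 2·[6·21.8·21.8·0.22 + 3·21.8·16.6·0.39 + 2·21.8·16.6·0.26] = 6453.68 + 2477.79 = 8931.47.
With uncorrelated errors the cross-covariances are all true-score covariance, so they carry over unchanged; only the diagonal terms shrink to ρᵢσᵢ².
True-score variance = [3²·21.8²·0.75 + 2²·21.8²·0.88 + 16.6²·0.93] + 2477.79 = 5136.99 + 2477.79 = 7614.77.
Reliability = 7614.77 / 8931.47 = 0.853.

0.853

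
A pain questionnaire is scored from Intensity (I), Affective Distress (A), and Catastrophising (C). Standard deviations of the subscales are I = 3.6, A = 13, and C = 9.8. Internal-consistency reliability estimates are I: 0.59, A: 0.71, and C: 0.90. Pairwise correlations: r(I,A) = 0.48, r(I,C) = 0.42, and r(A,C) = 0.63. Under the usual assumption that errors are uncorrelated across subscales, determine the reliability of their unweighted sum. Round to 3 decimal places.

Var(I+A+C) = 3.6² + 13² + 9.8² + 2·[3.6·13·0.48 + 3.6·9.8·0.42 + 13·9.8·0.63] = 278 + 235.087 = 513.087.
Under uncorrelated errors the observed covariances equal the true-score covariances, so only the own-variance terms attenuate.
True-score variance = [3.6²·0.59 + 13²·0.71 + 9.8²·0.90] + 235.087 = 214.072 + 235.087 = 449.16.
Reliability = 449.16 / 513.087 = 0.875.

0.875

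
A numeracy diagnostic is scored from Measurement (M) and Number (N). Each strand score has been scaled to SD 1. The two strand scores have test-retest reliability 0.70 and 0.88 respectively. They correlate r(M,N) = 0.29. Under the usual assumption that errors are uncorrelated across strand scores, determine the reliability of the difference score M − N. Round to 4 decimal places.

0.7042

Var(M−N) = 1 + 1 − 2·0.29 = 2 − 0.58 = 1.42.
Because errors are independent across components, Cov(Tᵢ,Tⱼ) = Cov(Xᵢ,Xⱼ); the off-diagonal part of the true-score variance is the same as above.
True-score variance = [0.70 + 0.88] − 0.58 = 1.58 − 0.58 = 1.
Reliability = 1 / 1.42 = 0.7042.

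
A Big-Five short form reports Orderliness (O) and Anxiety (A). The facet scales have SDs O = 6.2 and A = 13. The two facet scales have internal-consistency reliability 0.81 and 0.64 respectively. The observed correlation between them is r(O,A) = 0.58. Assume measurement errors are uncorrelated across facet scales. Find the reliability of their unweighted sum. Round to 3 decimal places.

0.774

Var(O+A) = 6.2² + 13² + 2·[6.2·13·0.58] = 207.44 + 93.496 = 300.936.
Under uncorrelated errors the observed covariances equal the true-score covariances, so only the own-variance terms attenuate.
True-score variance = [6.2²·0.81 + 13²·0.64] + 93.496 = 139.296 + 93.496 = 232.792.
Reliability = 232.792 / 300.936 = 0.774.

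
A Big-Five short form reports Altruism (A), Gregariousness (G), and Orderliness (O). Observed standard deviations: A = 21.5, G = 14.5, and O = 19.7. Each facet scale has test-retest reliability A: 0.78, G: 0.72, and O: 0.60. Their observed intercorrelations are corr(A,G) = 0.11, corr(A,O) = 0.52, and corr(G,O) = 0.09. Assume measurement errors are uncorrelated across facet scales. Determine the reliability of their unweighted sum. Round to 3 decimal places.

0.805

Var(A+G+O) = 21.5² + 14.5² + 19.7² + 2·[21.5·14.5·0.11 + 21.5·19.7·0.52 + 14.5·19.7·0.09] = 1060.59 + 560.494 = 1621.08.
Under uncorrelated errors the observed covariances equal the true-score covariances, so only the own-variance terms attenuate.
True-score variance = [21.5²·0.78 + 14.5²·0.72 + 19.7²·0.60] + 560.494 = 744.789 + 560.494 = 1305.28.
Reliability = 1305.28 / 1621.08 = 0.805.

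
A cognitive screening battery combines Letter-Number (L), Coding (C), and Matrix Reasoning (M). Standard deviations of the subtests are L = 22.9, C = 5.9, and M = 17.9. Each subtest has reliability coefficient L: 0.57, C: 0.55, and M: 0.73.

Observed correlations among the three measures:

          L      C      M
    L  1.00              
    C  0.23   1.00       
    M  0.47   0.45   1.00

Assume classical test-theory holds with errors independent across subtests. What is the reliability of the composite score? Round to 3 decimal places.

Var(L+C+M) = 22.9² + 5.9² + 17.9² + 2·[22.9·5.9·0.23 + 22.9·17.9·0.47 + 5.9·17.9·0.45] = 879.63 + 542.515 = 1422.14.
Under uncorrelated errors the observed covariances equal the true-score covariances, so only the own-variance terms attenuate.
True-score variance = [22.9²·0.57 + 5.9²·0.55 + 17.9²·0.73] + 542.515 = 551.958 + 542.515 = 1094.47.
Reliability = 1094.47 / 1422.14 = 0.770.

0.770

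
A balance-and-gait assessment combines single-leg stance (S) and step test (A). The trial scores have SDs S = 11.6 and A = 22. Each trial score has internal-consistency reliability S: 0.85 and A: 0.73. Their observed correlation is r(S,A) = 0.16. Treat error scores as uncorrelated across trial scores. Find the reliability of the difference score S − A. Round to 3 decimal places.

0.719

Var(S−A) = 11.6² + 22² − 2·11.6·22·0.16 = 618.56 − 81.664 = 536.896.
With uncorrelated errors the cross-covariances are all true-score covariance, so they carry over unchanged; only the diagonal terms shrink to ρᵢσᵢ².
True-score variance = [11.6²·0.85 + 22²·0.73] − 81.664 = 467.696 − 81.664 = 386.032.
Reliability = 386.032 / 536.896 = 0.719.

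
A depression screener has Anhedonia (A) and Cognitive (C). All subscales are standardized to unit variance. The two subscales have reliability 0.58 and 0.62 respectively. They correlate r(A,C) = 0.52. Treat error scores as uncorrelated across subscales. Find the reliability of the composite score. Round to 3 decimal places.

Var(A+C) = 2 + 2·[0.52] = 2 + 1.04 = 3.04.
Under uncorrelated errors the observed covariances equal the true-score covariances, so only the own-variance terms attenuate.
True-score variance = [0.58 + 0.62] + 1.04 = 1.2 + 1.04 = 2.24.
Reliability = 2.24 / 3.04 = 0.737.

0.737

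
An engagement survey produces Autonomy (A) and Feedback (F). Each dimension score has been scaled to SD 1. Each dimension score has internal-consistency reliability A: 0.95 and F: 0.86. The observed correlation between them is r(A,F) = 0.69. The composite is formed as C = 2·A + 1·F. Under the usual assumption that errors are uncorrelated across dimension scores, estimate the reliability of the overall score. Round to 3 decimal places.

Var(C) = 2² + 1 + 2·[2·0.69] = 5 + 2.76 = 7.76.
Under uncorrelated errors the observed covariances equal the true-score covariances, so only the own-variance terms attenuate.
True-score variance = [2²·0.95 + 0.86] + 2.76 = 4.66 + 2.76 = 7.42.
Reliability = 7.42 / 7.76 = 0.956.

0.956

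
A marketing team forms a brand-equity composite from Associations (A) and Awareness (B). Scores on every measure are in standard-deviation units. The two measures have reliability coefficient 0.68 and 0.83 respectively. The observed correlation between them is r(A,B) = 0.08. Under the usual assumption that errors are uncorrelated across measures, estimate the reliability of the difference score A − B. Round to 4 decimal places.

0.7337

Var(A−B) = 1 + 1 − 2·0.08 = 2 − 0.16 = 1.84.
Because errors are independent across components, Cov(Tᵢ,Tⱼ) = Cov(Xᵢ,Xⱼ); the off-diagonal part of the true-score variance is the same as above.
True-score variance = [0.68 + 0.83] − 0.16 = 1.51 − 0.16 = 1.35.
Reliability = 1.35 / 1.84 = 0.7337.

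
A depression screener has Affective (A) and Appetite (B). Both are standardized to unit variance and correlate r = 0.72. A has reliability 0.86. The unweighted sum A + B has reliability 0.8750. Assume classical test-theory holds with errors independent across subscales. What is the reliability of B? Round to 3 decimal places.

Var(A+B) = 2 + 2·0.72 = 3.440.
True-score variance = ρ_A + ρ_B + 2·0.72, so 0.8750 = (0.86 + ρ_B + 1.44) / 3.440.
ρ_B = 0.8750·3.440 − 0.86 − 1.44 = 0.710.

0.710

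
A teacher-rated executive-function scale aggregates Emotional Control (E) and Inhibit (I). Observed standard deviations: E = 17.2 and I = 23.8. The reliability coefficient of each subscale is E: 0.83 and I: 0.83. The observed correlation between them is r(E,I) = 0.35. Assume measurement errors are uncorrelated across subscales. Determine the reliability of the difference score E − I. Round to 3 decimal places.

Var(E−I) = 17.2² + 23.8² − 2·17.2·23.8·0.35 = 862.28 − 286.552 = 575.728.
Because errors are independent across components, Cov(Tᵢ,Tⱼ) = Cov(Xᵢ,Xⱼ); the off-diagonal part of the true-score variance is the same as above.
True-score variance = [17.2²·0.83 + 23.8²·0.83] − 286.552 = 715.692 − 286.552 = 429.14.
Reliability = 429.14 / 575.728 = 0.745.

0.745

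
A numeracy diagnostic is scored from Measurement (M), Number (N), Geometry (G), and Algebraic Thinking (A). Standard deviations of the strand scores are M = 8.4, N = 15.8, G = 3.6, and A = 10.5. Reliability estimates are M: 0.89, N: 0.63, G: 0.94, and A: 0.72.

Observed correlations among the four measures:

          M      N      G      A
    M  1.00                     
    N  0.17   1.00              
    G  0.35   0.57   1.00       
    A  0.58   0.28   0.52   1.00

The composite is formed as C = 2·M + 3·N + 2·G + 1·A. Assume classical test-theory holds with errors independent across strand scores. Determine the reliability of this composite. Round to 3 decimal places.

Var(C) = 2²·8.4² + 3²·15.8² + 2²·3.6² + 10.5² + 2·[6·8.4·15.8·0.17 + 4·8.4·3.6·0.35 + 2·8.4·10.5·0.58 + 6·15.8·3.6·0.57 + 3·15.8·10.5·0.28 + 2·3.6·10.5·0.52] = 2691.09 + 1306.44 = 3997.53.
Because errors are independent across components, Cov(Tᵢ,Tⱼ) = Cov(Xᵢ,Xⱼ); the off-diagonal part of the true-score variance is the same as above.
True-score variance = [2²·8.4²·0.89 + 3²·15.8²·0.63 + 2²·3.6²·0.94 + 10.5²·0.72] + 1306.44 = 1794.76 + 1306.44 = 3101.2.
Reliability = 3101.2 / 3997.53 = 0.776.

0.776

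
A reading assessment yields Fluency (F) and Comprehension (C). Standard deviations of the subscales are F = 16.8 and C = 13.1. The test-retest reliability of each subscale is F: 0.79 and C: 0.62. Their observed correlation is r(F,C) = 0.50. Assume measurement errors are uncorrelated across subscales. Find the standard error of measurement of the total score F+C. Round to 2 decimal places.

11.16

Var(total) = 453.85 + 220.08 = 673.93.
True-score variance = 329.368 + 220.08 = 549.448, so reliability = 0.8153.
Error variance = 673.93 − 549.448 = 124.482; SEM = √124.482 = 11.16.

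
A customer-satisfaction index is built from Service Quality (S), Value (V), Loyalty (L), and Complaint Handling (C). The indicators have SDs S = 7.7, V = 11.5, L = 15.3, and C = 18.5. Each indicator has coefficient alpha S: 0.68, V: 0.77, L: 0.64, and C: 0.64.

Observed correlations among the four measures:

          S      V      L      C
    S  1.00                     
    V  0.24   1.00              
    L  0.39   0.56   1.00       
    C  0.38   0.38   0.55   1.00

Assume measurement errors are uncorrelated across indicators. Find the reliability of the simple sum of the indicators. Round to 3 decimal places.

0.847

Var(S+V+L+C) = 7.7² + 11.5² + 15.3² + 18.5² + 2·[7.7·11.5·0.24 + 7.7·15.3·0.39 + 7.7·18.5·0.38 + 11.5·15.3·0.56 + 11.5·18.5·0.38 + 15.3·18.5·0.55] = 767.88 + 912.767 = 1680.65.
With uncorrelated errors the cross-covariances are all true-score covariance, so they carry over unchanged; only the diagonal terms shrink to ρᵢσᵢ².
True-score variance = [7.7²·0.68 + 11.5²·0.77 + 15.3²·0.64 + 18.5²·0.64] + 912.767 = 511.007 + 912.767 = 1423.77.
Reliability = 1423.77 / 1680.65 = 0.847.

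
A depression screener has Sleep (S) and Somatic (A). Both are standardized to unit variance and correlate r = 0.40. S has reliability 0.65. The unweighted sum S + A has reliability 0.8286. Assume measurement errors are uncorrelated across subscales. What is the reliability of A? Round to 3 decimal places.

0.870

Var(S+A) = 2 + 2·0.40 = 2.800.
True-score variance = ρ_S + ρ_A + 2·0.40, so 0.8286 = (0.65 + ρ_A + 0.80) / 2.800.
ρ_A = 0.8286·2.800 − 0.65 − 0.80 = 0.870.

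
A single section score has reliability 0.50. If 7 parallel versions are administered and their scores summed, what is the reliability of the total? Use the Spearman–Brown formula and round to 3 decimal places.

0.875

ρ_k = kρ / (1 + (k−1)ρ) = 7·0.50 / (1 + 6·0.50) = 3.500 / 4.000 = 0.875.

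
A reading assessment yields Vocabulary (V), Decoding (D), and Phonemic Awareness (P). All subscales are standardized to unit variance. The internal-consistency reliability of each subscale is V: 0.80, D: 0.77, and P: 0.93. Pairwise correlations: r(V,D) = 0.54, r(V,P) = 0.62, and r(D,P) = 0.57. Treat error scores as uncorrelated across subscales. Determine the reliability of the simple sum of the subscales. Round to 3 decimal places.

0.923

Var(V+D+P) = 3 + 2·[0.54 + 0.62 + 0.57] = 3 + 3.46 = 6.46.
With uncorrelated errors the cross-covariances are all true-score covariance, so they carry over unchanged; only the diagonal terms shrink to ρᵢσᵢ².
True-score variance = [0.80 + 0.77 + 0.93] + 3.46 = 2.5 + 3.46 = 5.96.
Reliability = 5.96 / 6.46 = 0.923.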